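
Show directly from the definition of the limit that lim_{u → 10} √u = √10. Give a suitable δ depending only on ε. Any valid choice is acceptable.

δ = min(10, √10·ε)

Fix ε > 0. We want δ > 0 such that 0 < |u − 10| < δ implies |√u − √10| < ε.
Multiplying by the conjugate, |√u − √10| = |u − 10|/(√u + √10).
Restrict δ ≤ 10 so that |u − 10| < 10 forces u > 0, and then √u + √10 > √10.
Hence |√u − √10| < |u − 10|/√10, which is < ε once |u − 10| < √10·ε.
Take δ = min(10, √10·ε). If 0 < |u − 10| < δ then u > 0 and |√u − √10| < |u − 10|/√10 < ε.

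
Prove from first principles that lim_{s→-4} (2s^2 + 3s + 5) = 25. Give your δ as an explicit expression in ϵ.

δ = min(2, ϵ/17)

Let ϵ > 0 be given. We want δ > 0 such that 0 < |s + 4| < δ implies |(2s^2 + 3s + 5) − 25| < ϵ.
(2s^2 + 3s + 5) − 25 = 2s^2 + 3s - 20 = (s + 4)(2s - 5).
So |(2s^2 + 3s + 5) − 25| = |s + 4|·|2s - 5|.
Require δ ≤ 2. Then |s + 4| < 2 gives |s| < 6, and by the triangle inequality |2s - 5| ≤ 2·6 + 5 = 17.
Hence |(2s^2 + 3s + 5) − 25| ≤ 17|s + 4| < ϵ provided |s + 4| < ϵ/17.
Choosing δ = min(2, ϵ/17) ensures both conditions, hence |(2s^2 + 3s + 5) − 25| < ϵ.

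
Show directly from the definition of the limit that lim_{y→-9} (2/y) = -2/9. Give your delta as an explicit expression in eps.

delta = min(9/2, (81/4)eps)

Let eps > 0 be given. We seek delta > 0 such that 0 < |y + 9| < delta implies |2/y + 2/9| < eps.
|2/y + 2/9| = 2·|-9 − y|/(9·|y|) = 2|y + 9|/(9|y|).
Restrict delta ≤ 9/2. Then |y + 9| < 9/2 gives |y| > 9/2, so 9|y| > 81/2.
Then |2/y + 2/9| < 2|y + 9|/(81/2), which is < eps when |y + 9| < (81/4)eps.
Take delta = min(9/2, (81/4)eps). Then 0 < |y + 9| < delta gives both |y + 9| < 9/2 and |y + 9| < (81/4)eps, so |2/y + 2/9| < eps.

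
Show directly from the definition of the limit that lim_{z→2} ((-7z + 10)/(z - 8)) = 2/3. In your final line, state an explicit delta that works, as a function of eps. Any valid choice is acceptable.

Fix eps > 0. We want delta > 0 with 0 < |z − 2| < delta ⇒ |(-7z + 10)/(z - 8) − (2/3)| < eps.
Combining over a common denominator, (-7z + 10)/(z - 8) − (2/3) = [(-7z + 10)·(-6) − (-4)·(z - 8)] / [(-6)·(z - 8)] = 46(z − 2) / ((-6)(z - 8)).
So |(-7z + 10)/(z - 8) − (2/3)| = 46|z − 2| / (6·|z − 8|).
Restrict delta ≤ 3. Then |z − 2| < 3 gives |z − 8| = |(z − 2) + (-6)| ≥ 6 − 3 = 3.
Hence |(-7z + 10)/(z - 8) − (2/3)| < 46|z − 2|/(6·3) = (23/9)|z − 2|, which is < eps once |z − 2| < (9/23)eps.
Take delta = min(3, (9/23)eps). Then 0 < |z − 2| < delta forces both bounds, so |(-7z + 10)/(z - 8) − (2/3)| < eps.

delta = min(3, (9/23)eps)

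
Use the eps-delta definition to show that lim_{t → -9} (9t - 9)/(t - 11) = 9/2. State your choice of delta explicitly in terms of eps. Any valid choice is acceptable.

Fix eps > 0. We want delta > 0 with 0 < |t + 9| < delta ⇒ |(9t - 9)/(t - 11) − (9/2)| < eps.
Combining over a common denominator, (9t - 9)/(t - 11) − (9/2) = [(9t - 9)·(-20) − (-90)·(t - 11)] / [(-20)·(t - 11)] = -90(t + 9) / ((-20)(t - 11)).
So |(9t - 9)/(t - 11) − (9/2)| = 90|t + 9| / (20·|t − 11|).
Require delta ≤ 10, so |t − 11| ≥ |-20| − |t + 9| > 20 − 10 = 10.
Hence |(9t - 9)/(t - 11) − (9/2)| < 90|t + 9|/(20·10) = (9/20)|t + 9|, which is < eps once |t + 9| < (20/9)eps.
Take delta = min(10, (20/9)eps). Then 0 < |t + 9| < delta forces both bounds, so |(9t - 9)/(t - 11) − (9/2)| < eps.

delta = min(10, (20/9)eps)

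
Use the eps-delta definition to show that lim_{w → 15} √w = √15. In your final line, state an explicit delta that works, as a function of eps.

Let eps > 0 be given. We want delta > 0 such that 0 < |w − 15| < delta implies |√w − √15| < eps.
Rationalise: √w − √15 = (w − 15)/(√w + √15), so |√w − √15| = |w − 15|/(√w + √15).
Restrict delta ≤ 15 so that |w − 15| < 15 forces w > 0, and then √w + √15 > √15.
Hence |√w − √15| < |w − 15|/√15, which is < eps once |w − 15| < √15·eps.
Take delta = min(15, √15·eps). If 0 < |w − 15| < delta then w > 0 and |√w − √15| < |w − 15|/√15 < eps.

delta = min(15, √15·eps)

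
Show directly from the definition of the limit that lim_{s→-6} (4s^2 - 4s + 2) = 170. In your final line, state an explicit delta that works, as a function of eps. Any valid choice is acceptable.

Suppose eps > 0. We want delta > 0 such that 0 < |s + 6| < delta implies |(4s^2 - 4s + 2) − 170| < eps.
(4s^2 - 4s + 2) − 170 = 4s^2 - 4s - 168 = (s + 6)(4s - 28).
So |(4s^2 - 4s + 2) − 170| = |s + 6|·|4s - 28|.
Assume first that |s + 6| < 2, so |s| < 8. Then |4s - 28| ≤ 4·8 + 28 = 60.
Hence |(4s^2 - 4s + 2) − 170| ≤ 60|s + 6| < eps provided |s + 6| < eps/60.
Take delta = min(2, eps/60). Then 0 < |s + 6| < delta gives both |s + 6| < 2 and |s + 6| < eps/60, so |(4s^2 - 4s + 2) − 170| < eps.

delta = min(2, eps/60)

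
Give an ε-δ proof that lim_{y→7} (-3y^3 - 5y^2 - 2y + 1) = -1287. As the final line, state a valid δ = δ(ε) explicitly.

δ = min(1, ε/584)

Let ε > 0. We want δ > 0 such that 0 < |y − 7| < δ implies |(-3y^3 - 5y^2 - 2y + 1) + 1287| < ε.
(-3y^3 - 5y^2 - 2y + 1) + 1287 = -3y^3 - 5y^2 - 2y + 1288 = (y − 7)(-3y^2 - 26y - 184).
So |(-3y^3 - 5y^2 - 2y + 1) + 1287| = |y − 7|·|-3y^2 - 26y - 184|.
Assume first that |y − 7| < 1, so |y| < 8. Then |-3y^2 - 26y - 184| ≤ 3·8^2 + 26·8 + 184 = 584.
Hence |(-3y^3 - 5y^2 - 2y + 1) + 1287| ≤ 584|y − 7| < ε provided |y − 7| < ε/584.
Take δ = min(1, ε/584). Then 0 < |y − 7| < δ gives both |y − 7| < 1 and |y − 7| < ε/584, so |(-3y^3 - 5y^2 - 2y + 1) + 1287| < ε.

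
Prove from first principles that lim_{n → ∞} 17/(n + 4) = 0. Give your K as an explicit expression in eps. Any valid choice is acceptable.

K = 17/eps

Fix eps > 0. For n ≥ 1, |17/(n + 4) − 0| = 17/(n + 4) ≤ 17/n.
We need 17/n < eps, i.e. n > 17/eps.
Take K = 17/eps. If n > K then |17/(n + 4)| ≤ 17/n < eps.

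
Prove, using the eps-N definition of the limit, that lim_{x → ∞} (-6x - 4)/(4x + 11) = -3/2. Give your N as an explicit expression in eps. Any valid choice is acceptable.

Suppose eps > 0. We seek N > 0 such that x > N implies |(-6x - 4)/(4x + 11) + 3/2| < eps.
(-6x - 4)/(4x + 11) + 3/2 = (4(-6x - 4) − (-6)(4x + 11)) / (4(4x + 11)) = 50/(4(4x + 11)).
For x > 0 we have 4x + 11 > 4x, so |(-6x - 4)/(4x + 11) + 3/2| = 50/(4(4x + 11)) < 50/(4·4x) = (25/8)/x.
Thus |(-6x - 4)/(4x + 11) + 3/2| < eps whenever x > (25/8)/eps.
Take N = (25/8)/eps. If x > N then |(-6x - 4)/(4x + 11) + 3/2| < (25/8)/x < eps.

N = (25/8)/eps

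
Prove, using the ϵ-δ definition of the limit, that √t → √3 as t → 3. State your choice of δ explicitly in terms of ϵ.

Suppose ϵ > 0. We want δ > 0 such that 0 < |t − 3| < δ implies |√t − √3| < ϵ.
Multiplying by the conjugate, |√t − √3| = |t − 3|/(√t + √3).
Restrict δ ≤ 3 so that |t − 3| < 3 forces t > 0, and then √t + √3 > √3.
Hence |√t − √3| < |t − 3|/√3, which is < ϵ once |t − 3| < √3·ϵ.
Take δ = min(3, √3·ϵ). If 0 < |t − 3| < δ then t > 0 and |√t − √3| < |t − 3|/√3 < ϵ.

δ = min(3, √3·ϵ)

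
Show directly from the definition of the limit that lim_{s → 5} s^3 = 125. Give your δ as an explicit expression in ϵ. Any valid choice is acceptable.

Fix ϵ > 0. We seek δ > 0 with 0 < |s − 5| < δ ⇒ |s^3 − 125| < ϵ.
Factor: s^3 − 125 = (s − 5)(s^2 + 5s + 25), so |s^3 − 125| = |s − 5|·|s^2 + 5s + 25|.
Impose δ ≤ 1 so that |s| < 6; then |s^2 + 5s + 25| ≤ 91.
Hence |s^3 − 125| ≤ 91|s − 5|, which is < ϵ once |s − 5| < ϵ/91.
Take δ = min(1, ϵ/91). If 0 < |s − 5| < δ then both bounds hold and |s^3 − 125| ≤ 91|s − 5| < 91·(ϵ/91) = ϵ.

δ = min(1, ϵ/91)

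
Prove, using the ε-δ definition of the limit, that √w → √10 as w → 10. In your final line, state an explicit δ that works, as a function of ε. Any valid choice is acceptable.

Suppose ε > 0. We want δ > 0 such that 0 < |w − 10| < δ implies |√w − √10| < ε.
Multiplying by the conjugate, |√w − √10| = |w − 10|/(√w + √10).
Restrict δ ≤ 10 so that |w − 10| < 10 forces w > 0, and then √w + √10 > √10.
Hence |√w − √10| < |w − 10|/√10, which is < ε once |w − 10| < √10·ε.
Take δ = min(10, √10·ε). If 0 < |w − 10| < δ then w > 0 and |√w − √10| < |w − 10|/√10 < ε.

δ = min(10, √10·ε)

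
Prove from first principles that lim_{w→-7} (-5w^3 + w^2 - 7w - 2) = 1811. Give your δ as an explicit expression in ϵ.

δ = min(1, ϵ/867)

Suppose ϵ > 0. We want δ > 0 such that 0 < |w + 7| < δ implies |(-5w^3 + w^2 - 7w - 2) − 1811| < ϵ.
(-5w^3 + w^2 - 7w - 2) − 1811 = -5w^3 + w^2 - 7w - 1813 = (w + 7)(-5w^2 + 36w - 259).
So |(-5w^3 + w^2 - 7w - 2) − 1811| = |w + 7|·|-5w^2 + 36w - 259|.
Require δ ≤ 1. Then |w + 7| < 1 gives |w| < 8, and by the triangle inequality |-5w^2 + 36w - 259| ≤ 5·8^2 + 36·8 + 259 = 867.
Hence |(-5w^3 + w^2 - 7w - 2) − 1811| ≤ 867|w + 7| < ϵ provided |w + 7| < ϵ/867.
Take δ = min(1, ϵ/867). Then 0 < |w + 7| < δ gives both |w + 7| < 1 and |w + 7| < ϵ/867, so |(-5w^3 + w^2 - 7w - 2) − 1811| < ϵ.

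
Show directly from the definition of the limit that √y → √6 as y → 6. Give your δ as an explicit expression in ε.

Let ε > 0 be given. We want δ > 0 such that 0 < |y − 6| < δ implies |√y − √6| < ε.
Rationalise: √y − √6 = (y − 6)/(√y + √6), so |√y − √6| = |y − 6|/(√y + √6).
Restrict δ ≤ 6 so that |y − 6| < 6 forces y > 0, and then √y + √6 > √6.
Hence |√y − √6| < |y − 6|/√6, which is < ε once |y − 6| < √6·ε.
Take δ = min(6, √6·ε). If 0 < |y − 6| < δ then y > 0 and |√y − √6| < |y − 6|/√6 < ε.

δ = min(6, √6·ε)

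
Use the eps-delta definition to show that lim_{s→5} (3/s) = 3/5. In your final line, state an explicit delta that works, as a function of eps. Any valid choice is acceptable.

Fix eps > 0. We seek delta > 0 such that 0 < |s − 5| < delta implies |3/s − (3/5)| < eps.
|3/s − (3/5)| = 3·|5 − s|/(5·|s|) = 3|s − 5|/(5|s|).
Require delta ≤ 5/2 so that |s| > 5 − 5/2 = 5/2, hence 5|s| > 25/2.
Then |3/s − (3/5)| < 3|s − 5|/(25/2), which is < eps when |s − 5| < (25/6)eps.
Take delta = min(5/2, (25/6)eps). Then 0 < |s − 5| < delta gives both |s − 5| < 5/2 and |s − 5| < (25/6)eps, so |3/s − (3/5)| < eps.

delta = min(5/2, (25/6)eps)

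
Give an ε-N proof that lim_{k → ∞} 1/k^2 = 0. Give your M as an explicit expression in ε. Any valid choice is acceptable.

Let ε > 0 be given. For k ≥ 1, |1/k^2 − 0| = 1/k^2.
1/k^2 < ε ⇔ k^2 > 1/ε ⇔ k > (1/ε)^{1/2}.
Take M = (1/ε)^{1/2}. Then k > M implies 1/k^2 < ε.

M = (1/ε)^{1/2}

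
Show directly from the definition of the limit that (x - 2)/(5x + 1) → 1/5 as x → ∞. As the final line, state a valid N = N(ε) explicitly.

Suppose ε > 0. We seek N > 0 such that x > N implies |(x - 2)/(5x + 1) − (1/5)| < ε.
(x - 2)/(5x + 1) − (1/5) = (5(x - 2) − (5x + 1)) / (5(5x + 1)) = -11/(5(5x + 1)).
For x > 0 we have 5x + 1 > 5x, so |(x - 2)/(5x + 1) − (1/5)| = 11/(5(5x + 1)) < 11/(5·5x) = (11/25)/x.
Thus |(x - 2)/(5x + 1) − (1/5)| < ε whenever x > (11/25)/ε.
Take N = (11/25)/ε. If x > N then |(x - 2)/(5x + 1) − (1/5)| < (11/25)/x < ε.

N = (11/25)/ε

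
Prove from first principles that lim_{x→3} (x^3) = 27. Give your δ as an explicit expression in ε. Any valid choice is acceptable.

Fix ε > 0. We seek δ > 0 with 0 < |x − 3| < δ ⇒ |x^3 − 27| < ε.
Factor: x^3 − 27 = (x − 3)(x^2 + 3x + 9), so |x^3 − 27| = |x − 3|·|x^2 + 3x + 9|.
Impose δ ≤ 1 so that |x| < 4; then |x^2 + 3x + 9| ≤ 37.
Hence |x^3 − 27| ≤ 37|x − 3|, which is < ε once |x − 3| < ε/37.
Take δ = min(1, ε/37). If 0 < |x − 3| < δ then both bounds hold and |x^3 − 27| ≤ 37|x − 3| < 37·(ε/37) = ε.

δ = min(1, ε/37)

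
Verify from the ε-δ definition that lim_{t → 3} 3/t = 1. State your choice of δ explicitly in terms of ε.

Fix ε > 0. We seek δ > 0 such that 0 < |t − 3| < δ implies |3/t − 1| < ε.
|3/t − 1| = 3·|3 − t|/(3·|t|) = 3|t − 3|/(3|t|).
Require δ ≤ 3/2 so that |t| > 3 − 3/2 = 3/2, hence 3|t| > 9/2.
Then |3/t − 1| < 3|t − 3|/(9/2), which is < ε when |t − 3| < (3/2)ε.
Take δ = min(3/2, (3/2)ε). Then 0 < |t − 3| < δ gives both |t − 3| < 3/2 and |t − 3| < (3/2)ε, so |3/t − 1| < ε.

δ = min(3/2, (3/2)ε)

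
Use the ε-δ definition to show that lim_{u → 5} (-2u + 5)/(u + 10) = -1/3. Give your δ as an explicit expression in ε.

Let ε > 0. We want δ > 0 with 0 < |u − 5| < δ ⇒ |(-2u + 5)/(u + 10) + 1/3| < ε.
Combining over a common denominator, (-2u + 5)/(u + 10) + 1/3 = [(-2u + 5)·15 − (-5)·(u + 10)] / [15·(u + 10)] = -25(u − 5) / (15(u + 10)).
So |(-2u + 5)/(u + 10) + 1/3| = 25|u − 5| / (15·|u + 10|).
Require δ ≤ 15/2, so |u + 10| ≥ |15| − |u − 5| > 15 − 15/2 = 15/2.
Hence |(-2u + 5)/(u + 10) + 1/3| < 25|u − 5|/(15·(15/2)) = (2/9)|u − 5|, which is < ε once |u − 5| < (9/2)ε.
Take δ = min(15/2, (9/2)ε). Then 0 < |u − 5| < δ forces both bounds, so |(-2u + 5)/(u + 10) + 1/3| < ε.

δ = min(15/2, (9/2)ε)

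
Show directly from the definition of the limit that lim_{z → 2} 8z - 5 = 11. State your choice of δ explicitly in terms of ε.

Let ε > 0 be given. We need δ > 0 so that 0 < |z − 2| < δ implies |(8z - 5) − 11| < ε.
Since (8z - 5) − 11 = 8(z − 2), we have |(8z - 5) − 11| = 8|z − 2|.
So 8|z − 2| < ε exactly when |z − 2| < ε/8.
Choosing δ = ε/8 gives |(8z - 5) − 11| = 8|z − 2| < ε whenever |z − 2| < δ.

δ = ε/8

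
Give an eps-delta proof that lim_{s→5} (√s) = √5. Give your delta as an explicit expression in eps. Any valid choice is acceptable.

delta = min(5, √5·eps)

Suppose eps > 0. We want delta > 0 such that 0 < |s − 5| < delta implies |√s − √5| < eps.
Rationalise: √s − √5 = (s − 5)/(√s + √5), so |√s − √5| = |s − 5|/(√s + √5).
Restrict delta ≤ 5 so that |s − 5| < 5 forces s > 0, and then √s + √5 > √5.
Hence |√s − √5| < |s − 5|/√5, which is < eps once |s − 5| < √5·eps.
Take delta = min(5, √5·eps). If 0 < |s − 5| < delta then s > 0 and |√s − √5| < |s − 5|/√5 < eps.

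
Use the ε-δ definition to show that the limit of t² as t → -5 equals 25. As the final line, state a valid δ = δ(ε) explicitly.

Fix ε > 0. We seek δ > 0 with 0 < |t + 5| < δ ⇒ |t² − 25| < ε.
Factor: t² − 25 = (t + 5)(t - 5), so |t² − 25| = |t + 5|·|t - 5|.
Impose δ ≤ 1 so that |t| < 6; then |t - 5| ≤ 11.
Hence |t² − 25| ≤ 11|t + 5|, which is < ε once |t + 5| < ε/11.
Take δ = min(1, ε/11). If 0 < |t + 5| < δ then both bounds hold and |t² − 25| ≤ 11|t + 5| < 11·(ε/11) = ε.

δ = min(1, ε/11)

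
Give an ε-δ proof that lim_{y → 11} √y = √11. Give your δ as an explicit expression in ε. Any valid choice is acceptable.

Let ε > 0. We want δ > 0 such that 0 < |y − 11| < δ implies |√y − √11| < ε.
Multiplying by the conjugate, |√y − √11| = |y − 11|/(√y + √11).
Restrict δ ≤ 11 so that |y − 11| < 11 forces y > 0, and then √y + √11 > √11.
Hence |√y − √11| < |y − 11|/√11, which is < ε once |y − 11| < √11·ε.
Take δ = min(11, √11·ε). If 0 < |y − 11| < δ then y > 0 and |√y − √11| < |y − 11|/√11 < ε.

δ = min(11, √11·ε)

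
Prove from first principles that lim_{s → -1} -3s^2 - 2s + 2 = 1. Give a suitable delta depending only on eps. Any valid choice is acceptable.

Let eps > 0. We want delta > 0 such that 0 < |s + 1| < delta implies |(-3s^2 - 2s + 2) − 1| < eps.
(-3s^2 - 2s + 2) − 1 = -3s^2 - 2s + 1 = (s + 1)(-3s + 1).
So |(-3s^2 - 2s + 2) − 1| = |s + 1|·|-3s + 1|.
Assume first that |s + 1| < 1, so |s| < 2. Then |-3s + 1| ≤ 3·2 + 1 = 7.
Hence |(-3s^2 - 2s + 2) − 1| ≤ 7|s + 1| < eps provided |s + 1| < eps/7.
Take delta = min(1, eps/7). Then 0 < |s + 1| < delta gives both |s + 1| < 1 and |s + 1| < eps/7, so |(-3s^2 - 2s + 2) − 1| < eps.

delta = min(1, eps/7)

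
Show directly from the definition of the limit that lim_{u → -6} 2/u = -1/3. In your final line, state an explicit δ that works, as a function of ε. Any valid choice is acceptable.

Suppose ε > 0. We seek δ > 0 such that 0 < |u + 6| < δ implies |2/u + 1/3| < ε.
|2/u + 1/3| = 2·|-6 − u|/(6·|u|) = 2|u + 6|/(6|u|).
Require δ ≤ 3 so that |u| > 6 − 3 = 3, hence 6|u| > 18.
Then |2/u + 1/3| < 2|u + 6|/18, which is < ε when |u + 6| < 9ε.
Take δ = min(3, 9ε). Then 0 < |u + 6| < δ gives both |u + 6| < 3 and |u + 6| < 9ε, so |2/u + 1/3| < ε.

δ = min(3, 9ε)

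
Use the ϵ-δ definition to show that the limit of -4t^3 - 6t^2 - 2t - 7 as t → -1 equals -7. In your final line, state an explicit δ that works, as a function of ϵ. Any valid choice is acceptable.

Let ϵ > 0 be given. We want δ > 0 such that 0 < |t + 1| < δ implies |(-4t^3 - 6t^2 - 2t - 7) + 7| < ϵ.
(-4t^3 - 6t^2 - 2t - 7) + 7 = -4t^3 - 6t^2 - 2t = (t + 1)(-4t^2 - 2t).
So |(-4t^3 - 6t^2 - 2t - 7) + 7| = |t + 1|·|-4t^2 - 2t|.
Assume first that |t + 1| < 2, so |t| < 3. Then |-4t^2 - 2t| ≤ 4·3^2 + 2·3 = 42.
Hence |(-4t^3 - 6t^2 - 2t - 7) + 7| ≤ 42|t + 1| < ϵ provided |t + 1| < ϵ/42.
Take δ = min(2, ϵ/42). Then 0 < |t + 1| < δ gives both |t + 1| < 2 and |t + 1| < ϵ/42, so |(-4t^3 - 6t^2 - 2t - 7) + 7| < ϵ.

δ = min(2, ϵ/42)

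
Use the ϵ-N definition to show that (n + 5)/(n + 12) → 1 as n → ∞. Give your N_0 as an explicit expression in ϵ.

Let ϵ > 0. For n ≥ 1, |(n + 5)/(n + 12) − 1| = |-7|/((n + 12)) = 7/((n + 12)).
Since n + 12 ≥ n for n ≥ 1, this is ≤ 7/(n) = 7/n.
So |(n + 5)/(n + 12) − 1| < ϵ whenever n > 7/ϵ.
Take N_0 = 7/ϵ. If n > N_0 then |(n + 5)/(n + 12) − 1| ≤ 7/n < ϵ.

N_0 = 7/ϵ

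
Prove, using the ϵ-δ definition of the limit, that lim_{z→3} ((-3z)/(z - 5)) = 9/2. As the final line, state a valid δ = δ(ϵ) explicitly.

Suppose ϵ > 0. We want δ > 0 with 0 < |z − 3| < δ ⇒ |(-3z)/(z - 5) − (9/2)| < ϵ.
Combining over a common denominator, (-3z)/(z - 5) − (9/2) = [(-3z)·(-2) − (-9)·(z - 5)] / [(-2)·(z - 5)] = 15(z − 3) / ((-2)(z - 5)).
So |(-3z)/(z - 5) − (9/2)| = 15|z − 3| / (2·|z − 5|).
Require δ ≤ 1, so |z − 5| ≥ |-2| − |z − 3| > 2 − 1 = 1.
Hence |(-3z)/(z - 5) − (9/2)| < 15|z − 3|/(2·1) = (15/2)|z − 3|, which is < ϵ once |z − 3| < (2/15)ϵ.
Take δ = min(1, (2/15)ϵ). Then 0 < |z − 3| < δ forces both bounds, so |(-3z)/(z - 5) − (9/2)| < ϵ.

δ = min(1, (2/15)ϵ)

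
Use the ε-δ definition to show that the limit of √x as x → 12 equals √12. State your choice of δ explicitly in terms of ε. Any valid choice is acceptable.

δ = min(12, √12·ε)

Fix ε > 0. We want δ > 0 such that 0 < |x − 12| < δ implies |√x − √12| < ε.
Multiplying by the conjugate, |√x − √12| = |x − 12|/(√x + √12).
Restrict δ ≤ 12 so that |x − 12| < 12 forces x > 0, and then √x + √12 > √12.
Hence |√x − √12| < |x − 12|/√12, which is < ε once |x − 12| < √12·ε.
Take δ = min(12, √12·ε). If 0 < |x − 12| < δ then x > 0 and |√x − √12| < |x − 12|/√12 < ε.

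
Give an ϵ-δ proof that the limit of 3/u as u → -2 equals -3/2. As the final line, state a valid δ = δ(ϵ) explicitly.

δ = min(1, (2/3)ϵ)

Let ϵ > 0. We seek δ > 0 such that 0 < |u + 2| < δ implies |3/u + 3/2| < ϵ.
|3/u + 3/2| = 3·|-2 − u|/(2·|u|) = 3|u + 2|/(2|u|).
Restrict δ ≤ 1. Then |u + 2| < 1 gives |u| > 1, so 2|u| > 2.
Then |3/u + 3/2| < 3|u + 2|/2, which is < ϵ when |u + 2| < (2/3)ϵ.
Take δ = min(1, (2/3)ϵ). Then 0 < |u + 2| < δ gives both |u + 2| < 1 and |u + 2| < (2/3)ϵ, so |3/u + 3/2| < ϵ.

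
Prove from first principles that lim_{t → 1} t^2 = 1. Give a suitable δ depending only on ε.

δ = min(1, ε/3)

Suppose ε > 0. We seek δ > 0 with 0 < |t − 1| < δ ⇒ |t^2 − 1| < ε.
Factor: t^2 − 1 = (t − 1)(t + 1), so |t^2 − 1| = |t − 1|·|t + 1|.
Impose δ ≤ 1 so that |t| < 2; then |t + 1| ≤ 3.
Hence |t^2 − 1| ≤ 3|t − 1|, which is < ε once |t − 1| < ε/3.
Take δ = min(1, ε/3). If 0 < |t − 1| < δ then both bounds hold and |t^2 − 1| ≤ 3|t − 1| < 3·(ε/3) = ε.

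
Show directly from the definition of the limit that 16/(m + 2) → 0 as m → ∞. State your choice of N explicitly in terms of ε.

Fix ε > 0. For m ≥ 1, |16/(m + 2) − 0| = 16/(m + 2) ≤ 16/m.
We need 16/m < ε, i.e. m > 16/ε.
Take N = 16/ε. If m > N then |16/(m + 2)| ≤ 16/m < ε.

N = 16/ε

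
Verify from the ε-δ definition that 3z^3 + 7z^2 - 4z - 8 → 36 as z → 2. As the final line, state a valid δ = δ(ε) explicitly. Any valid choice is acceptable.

Suppose ε > 0. We want δ > 0 such that 0 < |z − 2| < δ implies |(3z^3 + 7z^2 - 4z - 8) − 36| < ε.
(3z^3 + 7z^2 - 4z - 8) − 36 = 3z^3 + 7z^2 - 4z - 44 = (z − 2)(3z^2 + 13z + 22).
So |(3z^3 + 7z^2 - 4z - 8) − 36| = |z − 2|·|3z^2 + 13z + 22|.
Assume first that |z − 2| < 1, so |z| < 3. Then |3z^2 + 13z + 22| ≤ 3·3^2 + 13·3 + 22 = 88.
Hence |(3z^3 + 7z^2 - 4z - 8) − 36| ≤ 88|z − 2| < ε provided |z − 2| < ε/88.
Choosing δ = min(1, ε/88) ensures both conditions, hence |(3z^3 + 7z^2 - 4z - 8) − 36| < ε.

δ = min(1, ε/88)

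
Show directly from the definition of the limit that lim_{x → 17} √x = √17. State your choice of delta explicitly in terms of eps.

delta = min(17, √17·eps)

Suppose eps > 0. We want delta > 0 such that 0 < |x − 17| < delta implies |√x − √17| < eps.
Rationalise: √x − √17 = (x − 17)/(√x + √17), so |√x − √17| = |x − 17|/(√x + √17).
Restrict delta ≤ 17 so that |x − 17| < 17 forces x > 0, and then √x + √17 > √17.
Hence |√x − √17| < |x − 17|/√17, which is < eps once |x − 17| < √17·eps.
Take delta = min(17, √17·eps). If 0 < |x − 17| < delta then x > 0 and |√x − √17| < |x − 17|/√17 < eps.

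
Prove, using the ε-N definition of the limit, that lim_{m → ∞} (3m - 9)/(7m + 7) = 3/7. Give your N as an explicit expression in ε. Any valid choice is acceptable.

Fix ε > 0. For m ≥ 1, |(3m - 9)/(7m + 7) − (3/7)| = |-84|/(7(7m + 7)) = 84/(7(7m + 7)).
Since 7m + 7 ≥ 7m for m ≥ 1, this is ≤ 84/(7·7m) = (12/7)/m.
So |(3m - 9)/(7m + 7) − (3/7)| < ε whenever m > (12/7)/ε.
Take N = (12/7)/ε. If m > N then |(3m - 9)/(7m + 7) − (3/7)| ≤ (12/7)/m < ε.

N = (12/7)/ε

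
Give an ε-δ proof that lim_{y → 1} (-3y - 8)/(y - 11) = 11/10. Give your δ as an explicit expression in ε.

Suppose ε > 0. We want δ > 0 with 0 < |y − 1| < δ ⇒ |(-3y - 8)/(y - 11) − (11/10)| < ε.
Combining over a common denominator, (-3y - 8)/(y - 11) − (11/10) = [(-3y - 8)·(-10) − (-11)·(y - 11)] / [(-10)·(y - 11)] = 41(y − 1) / ((-10)(y - 11)).
So |(-3y - 8)/(y - 11) − (11/10)| = 41|y − 1| / (10·|y − 11|).
Restrict δ ≤ 5. Then |y − 1| < 5 gives |y − 11| = |(y − 1) + (-10)| ≥ 10 − 5 = 5.
Hence |(-3y - 8)/(y - 11) − (11/10)| < 41|y − 1|/(10·5) = (41/50)|y − 1|, which is < ε once |y − 1| < (50/41)ε.
Take δ = min(5, (50/41)ε). Then 0 < |y − 1| < δ forces both bounds, so |(-3y - 8)/(y - 11) − (11/10)| < ε.

δ = min(5, (50/41)ε)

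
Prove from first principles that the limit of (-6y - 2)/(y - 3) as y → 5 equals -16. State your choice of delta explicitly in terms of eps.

Let eps > 0. We want delta > 0 with 0 < |y − 5| < delta ⇒ |(-6y - 2)/(y - 3) + 16| < eps.
Combining over a common denominator, (-6y - 2)/(y - 3) + 16 = [(-6y - 2)·2 − (-32)·(y - 3)] / [2·(y - 3)] = 20(y − 5) / (2(y - 3)).
So |(-6y - 2)/(y - 3) + 16| = 20|y − 5| / (2·|y − 3|).
Require delta ≤ 1, so |y − 3| ≥ |2| − |y − 5| > 2 − 1 = 1.
Hence |(-6y - 2)/(y - 3) + 16| < 20|y − 5|/(2·1) = 10|y − 5|, which is < eps once |y − 5| < (1/10)eps.
Take delta = min(1, (1/10)eps). Then 0 < |y − 5| < delta forces both bounds, so |(-6y - 2)/(y - 3) + 16| < eps.

delta = min(1, (1/10)eps)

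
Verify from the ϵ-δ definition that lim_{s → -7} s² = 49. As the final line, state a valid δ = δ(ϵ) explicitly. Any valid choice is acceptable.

δ = min(1, ϵ/15)

Fix ϵ > 0. We seek δ > 0 with 0 < |s + 7| < δ ⇒ |s² − 49| < ϵ.
Factor: s² − 49 = (s + 7)(s - 7), so |s² − 49| = |s + 7|·|s - 7|.
Restrict δ ≤ 1. Then |s + 7| < 1 gives |s| < 8, so by the triangle inequality |s - 7| ≤ 8 + 7 = 15.
Hence |s² − 49| ≤ 15|s + 7|, which is < ϵ once |s + 7| < ϵ/15.
Take δ = min(1, ϵ/15). If 0 < |s + 7| < δ then both bounds hold and |s² − 49| ≤ 15|s + 7| < 15·(ϵ/15) = ϵ.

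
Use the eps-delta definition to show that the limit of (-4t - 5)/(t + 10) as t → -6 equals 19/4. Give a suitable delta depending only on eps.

delta = min(2, (8/35)eps)

Let eps > 0 be given. We want delta > 0 with 0 < |t + 6| < delta ⇒ |(-4t - 5)/(t + 10) − (19/4)| < eps.
Combining over a common denominator, (-4t - 5)/(t + 10) − (19/4) = [(-4t - 5)·4 − 19·(t + 10)] / [4·(t + 10)] = -35(t + 6) / (4(t + 10)).
So |(-4t - 5)/(t + 10) − (19/4)| = 35|t + 6| / (4·|t + 10|).
Require delta ≤ 2, so |t + 10| ≥ |4| − |t + 6| > 4 − 2 = 2.
Hence |(-4t - 5)/(t + 10) − (19/4)| < 35|t + 6|/(4·2) = (35/8)|t + 6|, which is < eps once |t + 6| < (8/35)eps.
Take delta = min(2, (8/35)eps). Then 0 < |t + 6| < delta forces both bounds, so |(-4t - 5)/(t + 10) − (19/4)| < eps.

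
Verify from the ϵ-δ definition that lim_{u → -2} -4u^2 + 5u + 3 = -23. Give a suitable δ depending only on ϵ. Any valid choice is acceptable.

Let ϵ > 0 be given. We want δ > 0 such that 0 < |u + 2| < δ implies |(-4u^2 + 5u + 3) + 23| < ϵ.
(-4u^2 + 5u + 3) + 23 = -4u^2 + 5u + 26 = (u + 2)(-4u + 13).
So |(-4u^2 + 5u + 3) + 23| = |u + 2|·|-4u + 13|.
Assume first that |u + 2| < 1, so |u| < 3. Then |-4u + 13| ≤ 4·3 + 13 = 25.
Hence |(-4u^2 + 5u + 3) + 23| ≤ 25|u + 2| < ϵ provided |u + 2| < ϵ/25.
Choosing δ = min(1, ϵ/25) ensures both conditions, hence |(-4u^2 + 5u + 3) + 23| < ϵ.

δ = min(1, ϵ/25)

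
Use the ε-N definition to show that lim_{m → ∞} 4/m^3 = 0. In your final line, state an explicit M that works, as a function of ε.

Suppose ε > 0. For m ≥ 1, |4/m^3 − 0| = 4/m^3.
4/m^3 < ε ⇔ m^3 > 4/ε ⇔ m > (4/ε)^{1/3}.
Take M = (4/ε)^{1/3}. Then m > M implies 4/m^3 < ε.

M = (4/ε)^{1/3}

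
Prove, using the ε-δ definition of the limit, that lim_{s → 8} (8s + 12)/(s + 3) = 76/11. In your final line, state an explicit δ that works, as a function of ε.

Let ε > 0. We want δ > 0 with 0 < |s − 8| < δ ⇒ |(8s + 12)/(s + 3) − (76/11)| < ε.
Combining over a common denominator, (8s + 12)/(s + 3) − (76/11) = [(8s + 12)·11 − 76·(s + 3)] / [11·(s + 3)] = 12(s − 8) / (11(s + 3)).
So |(8s + 12)/(s + 3) − (76/11)| = 12|s − 8| / (11·|s + 3|).
Require δ ≤ 11/2, so |s + 3| ≥ |11| − |s − 8| > 11 − 11/2 = 11/2.
Hence |(8s + 12)/(s + 3) − (76/11)| < 12|s − 8|/(11·(11/2)) = (24/121)|s − 8|, which is < ε once |s − 8| < (121/24)ε.
Take δ = min(11/2, (121/24)ε). Then 0 < |s − 8| < δ forces both bounds, so |(8s + 12)/(s + 3) − (76/11)| < ε.

δ = min(11/2, (121/24)ε)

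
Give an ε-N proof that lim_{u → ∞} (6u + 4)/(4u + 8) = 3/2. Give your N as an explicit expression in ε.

N = 2/ε

Let ε > 0. We seek N > 0 such that u > N implies |(6u + 4)/(4u + 8) − (3/2)| < ε.
(6u + 4)/(4u + 8) − (3/2) = (4(6u + 4) − 6(4u + 8)) / (4(4u + 8)) = -32/(4(4u + 8)).
For u > 0 we have 4u + 8 > 4u, so |(6u + 4)/(4u + 8) − (3/2)| = 32/(4(4u + 8)) < 32/(4·4u) = 2/u.
Thus |(6u + 4)/(4u + 8) − (3/2)| < ε whenever u > 2/ε.
Take N = 2/ε. If u > N then |(6u + 4)/(4u + 8) − (3/2)| < 2/u < ε.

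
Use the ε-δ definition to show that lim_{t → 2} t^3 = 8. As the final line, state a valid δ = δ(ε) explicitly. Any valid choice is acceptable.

Let ε > 0 be given. We seek δ > 0 with 0 < |t − 2| < δ ⇒ |t^3 − 8| < ε.
Factor: t^3 − 8 = (t − 2)(t^2 + 2t + 4), so |t^3 − 8| = |t − 2|·|t^2 + 2t + 4|.
Restrict δ ≤ 2. Then |t − 2| < 2 gives |t| < 4, so by the triangle inequality |t^2 + 2t + 4| ≤ 4^2 + 2·4 + 4 = 28.
Hence |t^3 − 8| ≤ 28|t − 2|, which is < ε once |t − 2| < ε/28.
Take δ = min(2, ε/28). If 0 < |t − 2| < δ then both bounds hold and |t^3 − 8| ≤ 28|t − 2| < 28·(ε/28) = ε.

δ = min(2, ε/28)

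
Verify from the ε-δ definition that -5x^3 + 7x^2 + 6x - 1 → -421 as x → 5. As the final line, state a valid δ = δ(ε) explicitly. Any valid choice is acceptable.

Suppose ε > 0. We want δ > 0 such that 0 < |x − 5| < δ implies |(-5x^3 + 7x^2 + 6x - 1) + 421| < ε.
(-5x^3 + 7x^2 + 6x - 1) + 421 = -5x^3 + 7x^2 + 6x + 420 = (x − 5)(-5x^2 - 18x - 84).
So |(-5x^3 + 7x^2 + 6x - 1) + 421| = |x − 5|·|-5x^2 - 18x - 84|.
Assume first that |x − 5| < 1, so |x| < 6. Then |-5x^2 - 18x - 84| ≤ 5·6^2 + 18·6 + 84 = 372.
Hence |(-5x^3 + 7x^2 + 6x - 1) + 421| ≤ 372|x − 5| < ε provided |x − 5| < ε/372.
Choosing δ = min(1, ε/372) ensures both conditions, hence |(-5x^3 + 7x^2 + 6x - 1) + 421| < ε.

δ = min(1, ε/372)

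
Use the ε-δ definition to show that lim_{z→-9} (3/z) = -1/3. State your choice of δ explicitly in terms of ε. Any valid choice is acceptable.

Suppose ε > 0. We seek δ > 0 such that 0 < |z + 9| < δ implies |3/z + 1/3| < ε.
|3/z + 1/3| = 3·|-9 − z|/(9·|z|) = 3|z + 9|/(9|z|).
Restrict δ ≤ 9/2. Then |z + 9| < 9/2 gives |z| > 9/2, so 9|z| > 81/2.
Then |3/z + 1/3| < 3|z + 9|/(81/2), which is < ε when |z + 9| < (27/2)ε.
Take δ = min(9/2, (27/2)ε). Then 0 < |z + 9| < δ gives both |z + 9| < 9/2 and |z + 9| < (27/2)ε, so |3/z + 1/3| < ε.

δ = min(9/2, (27/2)ε)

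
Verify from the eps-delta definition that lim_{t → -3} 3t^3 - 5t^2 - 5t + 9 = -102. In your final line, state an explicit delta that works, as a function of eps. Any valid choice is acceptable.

delta = min(2, eps/182)

Fix eps > 0. We want delta > 0 such that 0 < |t + 3| < delta implies |(3t^3 - 5t^2 - 5t + 9) + 102| < eps.
(3t^3 - 5t^2 - 5t + 9) + 102 = 3t^3 - 5t^2 - 5t + 111 = (t + 3)(3t^2 - 14t + 37).
So |(3t^3 - 5t^2 - 5t + 9) + 102| = |t + 3|·|3t^2 - 14t + 37|.
Require delta ≤ 2. Then |t + 3| < 2 gives |t| < 5, and by the triangle inequality |3t^2 - 14t + 37| ≤ 3·5^2 + 14·5 + 37 = 182.
Hence |(3t^3 - 5t^2 - 5t + 9) + 102| ≤ 182|t + 3| < eps provided |t + 3| < eps/182.
Take delta = min(2, eps/182). Then 0 < |t + 3| < delta gives both |t + 3| < 2 and |t + 3| < eps/182, so |(3t^3 - 5t^2 - 5t + 9) + 102| < eps.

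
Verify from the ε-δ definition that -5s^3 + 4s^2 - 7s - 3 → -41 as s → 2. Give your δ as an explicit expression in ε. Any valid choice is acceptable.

Suppose ε > 0. We want δ > 0 such that 0 < |s − 2| < δ implies |(-5s^3 + 4s^2 - 7s - 3) + 41| < ε.
(-5s^3 + 4s^2 - 7s - 3) + 41 = -5s^3 + 4s^2 - 7s + 38 = (s − 2)(-5s^2 - 6s - 19).
So |(-5s^3 + 4s^2 - 7s - 3) + 41| = |s − 2|·|-5s^2 - 6s - 19|.
Assume first that |s − 2| < 1, so |s| < 3. Then |-5s^2 - 6s - 19| ≤ 5·3^2 + 6·3 + 19 = 82.
Hence |(-5s^3 + 4s^2 - 7s - 3) + 41| ≤ 82|s − 2| < ε provided |s − 2| < ε/82.
Take δ = min(1, ε/82). Then 0 < |s − 2| < δ gives both |s − 2| < 1 and |s − 2| < ε/82, so |(-5s^3 + 4s^2 - 7s - 3) + 41| < ε.

δ = min(1, ε/82)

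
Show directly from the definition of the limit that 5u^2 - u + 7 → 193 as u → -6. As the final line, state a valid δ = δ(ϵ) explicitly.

Fix ϵ > 0. We want δ > 0 such that 0 < |u + 6| < δ implies |(5u^2 - u + 7) − 193| < ϵ.
(5u^2 - u + 7) − 193 = 5u^2 - u - 186 = (u + 6)(5u - 31).
So |(5u^2 - u + 7) − 193| = |u + 6|·|5u - 31|.
Assume first that |u + 6| < 1, so |u| < 7. Then |5u - 31| ≤ 5·7 + 31 = 66.
Hence |(5u^2 - u + 7) − 193| ≤ 66|u + 6| < ϵ provided |u + 6| < ϵ/66.
Choosing δ = min(1, ϵ/66) ensures both conditions, hence |(5u^2 - u + 7) − 193| < ϵ.

δ = min(1, ϵ/66)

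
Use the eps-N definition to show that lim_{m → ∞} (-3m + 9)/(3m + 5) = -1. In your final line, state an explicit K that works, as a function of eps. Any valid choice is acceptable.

Let eps > 0. For m ≥ 1, |(-3m + 9)/(3m + 5) + 1| = |42|/(3(3m + 5)) = 42/(3(3m + 5)).
Since 3m + 5 ≥ 3m for m ≥ 1, this is ≤ 42/(3·3m) = (14/3)/m.
So |(-3m + 9)/(3m + 5) + 1| < eps whenever m > (14/3)/eps.
Take K = (14/3)/eps. If m > K then |(-3m + 9)/(3m + 5) + 1| ≤ (14/3)/m < eps.

K = (14/3)/eps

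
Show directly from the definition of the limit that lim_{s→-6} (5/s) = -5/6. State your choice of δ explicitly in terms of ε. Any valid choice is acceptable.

δ = min(3, (18/5)ε)

Suppose ε > 0. We seek δ > 0 such that 0 < |s + 6| < δ implies |5/s + 5/6| < ε.
|5/s + 5/6| = 5·|-6 − s|/(6·|s|) = 5|s + 6|/(6|s|).
Restrict δ ≤ 3. Then |s + 6| < 3 gives |s| > 3, so 6|s| > 18.
Then |5/s + 5/6| < 5|s + 6|/18, which is < ε when |s + 6| < (18/5)ε.
Take δ = min(3, (18/5)ε). Then 0 < |s + 6| < δ gives both |s + 6| < 3 and |s + 6| < (18/5)ε, so |5/s + 5/6| < ε.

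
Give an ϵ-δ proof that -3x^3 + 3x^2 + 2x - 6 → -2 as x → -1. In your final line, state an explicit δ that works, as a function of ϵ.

Suppose ϵ > 0. We want δ > 0 such that 0 < |x + 1| < δ implies |(-3x^3 + 3x^2 + 2x - 6) + 2| < ϵ.
(-3x^3 + 3x^2 + 2x - 6) + 2 = -3x^3 + 3x^2 + 2x - 4 = (x + 1)(-3x^2 + 6x - 4).
So |(-3x^3 + 3x^2 + 2x - 6) + 2| = |x + 1|·|-3x^2 + 6x - 4|.
Require δ ≤ 1. Then |x + 1| < 1 gives |x| < 2, and by the triangle inequality |-3x^2 + 6x - 4| ≤ 3·2^2 + 6·2 + 4 = 28.
Hence |(-3x^3 + 3x^2 + 2x - 6) + 2| ≤ 28|x + 1| < ϵ provided |x + 1| < ϵ/28.
Choosing δ = min(1, ϵ/28) ensures both conditions, hence |(-3x^3 + 3x^2 + 2x - 6) + 2| < ϵ.

δ = min(1, ϵ/28)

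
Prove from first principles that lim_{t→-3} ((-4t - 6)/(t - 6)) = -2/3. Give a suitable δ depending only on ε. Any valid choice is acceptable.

δ = min(9/2, (27/20)ε)

Fix ε > 0. We want δ > 0 with 0 < |t + 3| < δ ⇒ |(-4t - 6)/(t - 6) + 2/3| < ε.
Combining over a common denominator, (-4t - 6)/(t - 6) + 2/3 = [(-4t - 6)·(-9) − 6·(t - 6)] / [(-9)·(t - 6)] = 30(t + 3) / ((-9)(t - 6)).
So |(-4t - 6)/(t - 6) + 2/3| = 30|t + 3| / (9·|t − 6|).
Require δ ≤ 9/2, so |t − 6| ≥ |-9| − |t + 3| > 9 − 9/2 = 9/2.
Hence |(-4t - 6)/(t - 6) + 2/3| < 30|t + 3|/(9·(9/2)) = (20/27)|t + 3|, which is < ε once |t + 3| < (27/20)ε.
Take δ = min(9/2, (27/20)ε). Then 0 < |t + 3| < δ forces both bounds, so |(-4t - 6)/(t - 6) + 2/3| < ε.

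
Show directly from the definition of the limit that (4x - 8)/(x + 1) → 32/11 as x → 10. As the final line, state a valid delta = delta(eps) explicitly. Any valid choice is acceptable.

Suppose eps > 0. We want delta > 0 with 0 < |x − 10| < delta ⇒ |(4x - 8)/(x + 1) − (32/11)| < eps.
Combining over a common denominator, (4x - 8)/(x + 1) − (32/11) = [(4x - 8)·11 − 32·(x + 1)] / [11·(x + 1)] = 12(x − 10) / (11(x + 1)).
So |(4x - 8)/(x + 1) − (32/11)| = 12|x − 10| / (11·|x + 1|).
Require delta ≤ 11/2, so |x + 1| ≥ |11| − |x − 10| > 11 − 11/2 = 11/2.
Hence |(4x - 8)/(x + 1) − (32/11)| < 12|x − 10|/(11·(11/2)) = (24/121)|x − 10|, which is < eps once |x − 10| < (121/24)eps.
Take delta = min(11/2, (121/24)eps). Then 0 < |x − 10| < delta forces both bounds, so |(4x - 8)/(x + 1) − (32/11)| < eps.

delta = min(11/2, (121/24)eps)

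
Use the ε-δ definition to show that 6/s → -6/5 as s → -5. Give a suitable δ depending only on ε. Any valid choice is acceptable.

Fix ε > 0. We seek δ > 0 such that 0 < |s + 5| < δ implies |6/s + 6/5| < ε.
|6/s + 6/5| = 6·|-5 − s|/(5·|s|) = 6|s + 5|/(5|s|).
Require δ ≤ 5/2 so that |s| > 5 − 5/2 = 5/2, hence 5|s| > 25/2.
Then |6/s + 6/5| < 6|s + 5|/(25/2), which is < ε when |s + 5| < (25/12)ε.
Take δ = min(5/2, (25/12)ε). Then 0 < |s + 5| < δ gives both |s + 5| < 5/2 and |s + 5| < (25/12)ε, so |6/s + 6/5| < ε.

δ = min(5/2, (25/12)ε)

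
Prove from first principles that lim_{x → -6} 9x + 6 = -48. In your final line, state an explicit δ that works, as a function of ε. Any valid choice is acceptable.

δ = ε/9

Suppose ε > 0. We need δ > 0 so that 0 < |x + 6| < δ implies |(9x + 6) + 48| < ε.
|(9x + 6) + 48| = |9x + 54| = 9|x + 6|.
Thus it suffices that |x + 6| < ε/9.
Take δ = ε/9. If 0 < |x + 6| < δ then |(9x + 6) + 48| = 9|x + 6| < 9·(ε/9) = ε.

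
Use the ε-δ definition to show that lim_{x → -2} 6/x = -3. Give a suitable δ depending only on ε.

Suppose ε > 0. We seek δ > 0 such that 0 < |x + 2| < δ implies |6/x + 3| < ε.
|6/x + 3| = 6·|-2 − x|/(2·|x|) = 6|x + 2|/(2|x|).
Require δ ≤ 1 so that |x| > 2 − 1 = 1, hence 2|x| > 2.
Then |6/x + 3| < 6|x + 2|/2, which is < ε when |x + 2| < (1/3)ε.
Take δ = min(1, (1/3)ε). Then 0 < |x + 2| < δ gives both |x + 2| < 1 and |x + 2| < (1/3)ε, so |6/x + 3| < ε.

δ = min(1, (1/3)ε)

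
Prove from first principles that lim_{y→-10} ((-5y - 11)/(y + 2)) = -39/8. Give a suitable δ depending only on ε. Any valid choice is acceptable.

δ = min(4, 32ε)

Let ε > 0 be given. We want δ > 0 with 0 < |y + 10| < δ ⇒ |(-5y - 11)/(y + 2) + 39/8| < ε.
Combining over a common denominator, (-5y - 11)/(y + 2) + 39/8 = [(-5y - 11)·(-8) − 39·(y + 2)] / [(-8)·(y + 2)] = 1(y + 10) / ((-8)(y + 2)).
So |(-5y - 11)/(y + 2) + 39/8| = |y + 10| / (8·|y + 2|).
Restrict δ ≤ 4. Then |y + 10| < 4 gives |y + 2| = |(y + 10) + (-8)| ≥ 8 − 4 = 4.
Hence |(-5y - 11)/(y + 2) + 39/8| < |y + 10|/(8·4) = (1/32)|y + 10|, which is < ε once |y + 10| < 32ε.
Take δ = min(4, 32ε). Then 0 < |y + 10| < δ forces both bounds, so |(-5y - 11)/(y + 2) + 39/8| < ε.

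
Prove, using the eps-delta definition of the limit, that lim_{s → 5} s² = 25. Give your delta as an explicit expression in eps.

Let eps > 0. We seek delta > 0 with 0 < |s − 5| < delta ⇒ |s² − 25| < eps.
Factor: s² − 25 = (s − 5)(s + 5), so |s² − 25| = |s − 5|·|s + 5|.
Impose delta ≤ 2 so that |s| < 7; then |s + 5| ≤ 12.
Hence |s² − 25| ≤ 12|s − 5|, which is < eps once |s − 5| < eps/12.
Take delta = min(2, eps/12). If 0 < |s − 5| < delta then both bounds hold and |s² − 25| ≤ 12|s − 5| < 12·(eps/12) = eps.

delta = min(2, eps/12)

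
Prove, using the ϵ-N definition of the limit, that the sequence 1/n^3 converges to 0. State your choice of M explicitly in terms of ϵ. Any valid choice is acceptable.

Fix ϵ > 0. For n ≥ 1, |1/n^3 − 0| = 1/n^3.
1/n^3 < ϵ ⇔ n^3 > 1/ϵ ⇔ n > (1/ϵ)^{1/3}.
Take M = (1/ϵ)^{1/3}. Then n > M implies 1/n^3 < ϵ.

M = (1/ϵ)^{1/3}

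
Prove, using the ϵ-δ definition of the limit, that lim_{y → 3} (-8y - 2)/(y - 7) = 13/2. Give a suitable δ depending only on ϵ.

δ = min(2, (4/29)ϵ)

Suppose ϵ > 0. We want δ > 0 with 0 < |y − 3| < δ ⇒ |(-8y - 2)/(y - 7) − (13/2)| < ϵ.
Combining over a common denominator, (-8y - 2)/(y - 7) − (13/2) = [(-8y - 2)·(-4) − (-26)·(y - 7)] / [(-4)·(y - 7)] = 58(y − 3) / ((-4)(y - 7)).
So |(-8y - 2)/(y - 7) − (13/2)| = 58|y − 3| / (4·|y − 7|).
Restrict δ ≤ 2. Then |y − 3| < 2 gives |y − 7| = |(y − 3) + (-4)| ≥ 4 − 2 = 2.
Hence |(-8y - 2)/(y - 7) − (13/2)| < 58|y − 3|/(4·2) = (29/4)|y − 3|, which is < ϵ once |y − 3| < (4/29)ϵ.
Take δ = min(2, (4/29)ϵ). Then 0 < |y − 3| < δ forces both bounds, so |(-8y - 2)/(y - 7) − (13/2)| < ϵ.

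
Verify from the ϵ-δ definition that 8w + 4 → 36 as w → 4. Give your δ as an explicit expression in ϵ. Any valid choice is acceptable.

Suppose ϵ > 0. We need δ > 0 so that 0 < |w − 4| < δ implies |(8w + 4) − 36| < ϵ.
|(8w + 4) − 36| = |8w - 32| = 8|w − 4|.
So 8|w − 4| < ϵ exactly when |w − 4| < ϵ/8.
Take δ = ϵ/8. If 0 < |w − 4| < δ then |(8w + 4) − 36| = 8|w − 4| < 8·(ϵ/8) = ϵ.

δ = ϵ/8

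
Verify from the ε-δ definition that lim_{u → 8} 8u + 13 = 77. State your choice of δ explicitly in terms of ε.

δ = ε/8

Let ε > 0 be given. We need δ > 0 so that 0 < |u − 8| < δ implies |(8u + 13) − 77| < ε.
|(8u + 13) − 77| = |8u - 64| = 8|u − 8|.
Thus it suffices that |u − 8| < ε/8.
Take δ = ε/8. If 0 < |u − 8| < δ then |(8u + 13) − 77| = 8|u − 8| < 8·(ε/8) = ε.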